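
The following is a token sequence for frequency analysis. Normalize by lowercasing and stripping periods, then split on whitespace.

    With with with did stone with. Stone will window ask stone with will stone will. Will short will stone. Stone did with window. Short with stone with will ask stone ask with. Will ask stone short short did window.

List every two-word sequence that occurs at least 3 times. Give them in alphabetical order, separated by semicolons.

ask stone; stone with; with will

Bigram counts meeting the condition (at least 3 times):
  ask stone: 3
  stone with: 3
  with will: 3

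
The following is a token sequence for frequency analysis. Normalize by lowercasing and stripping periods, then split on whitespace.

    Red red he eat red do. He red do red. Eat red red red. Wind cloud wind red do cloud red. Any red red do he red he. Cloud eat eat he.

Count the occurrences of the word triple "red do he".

2

Scanning the 30 overlapping trigram windows for "red do he":
  position 5–7: red do he
  position 24–26: red do he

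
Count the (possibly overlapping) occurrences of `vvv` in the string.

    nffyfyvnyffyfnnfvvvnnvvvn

Sliding a length-3 window over the 25 characters (23 positions):
  position 17–19: vvv
  position 22–24: vvv

2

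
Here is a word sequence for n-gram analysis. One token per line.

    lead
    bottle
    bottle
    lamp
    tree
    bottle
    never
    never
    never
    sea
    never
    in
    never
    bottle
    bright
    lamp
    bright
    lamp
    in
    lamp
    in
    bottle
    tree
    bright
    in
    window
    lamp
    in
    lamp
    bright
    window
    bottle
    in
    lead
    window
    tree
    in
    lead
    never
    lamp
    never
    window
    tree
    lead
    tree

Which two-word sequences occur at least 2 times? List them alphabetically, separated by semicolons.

bright lamp; in lamp; in lead; lamp bright; lamp in; never never; window tree

Bigram counts meeting the condition (at least 2 times):
  bright lamp: 2
  in lamp: 2
  in lead: 2
  lamp bright: 2
  lamp in: 3
  never never: 2
  window tree: 2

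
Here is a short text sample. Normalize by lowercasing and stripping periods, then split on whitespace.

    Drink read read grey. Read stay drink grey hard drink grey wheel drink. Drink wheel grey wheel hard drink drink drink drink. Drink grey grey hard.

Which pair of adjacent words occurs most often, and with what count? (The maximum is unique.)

Bigram frequencies (highest first):
  drink drink: 5
  drink grey: 3
  grey hard: 2
  hard drink: 2
  grey wheel: 2
  drink read: 1
  … (10 more, each ≤ 1)

"drink drink", 5 times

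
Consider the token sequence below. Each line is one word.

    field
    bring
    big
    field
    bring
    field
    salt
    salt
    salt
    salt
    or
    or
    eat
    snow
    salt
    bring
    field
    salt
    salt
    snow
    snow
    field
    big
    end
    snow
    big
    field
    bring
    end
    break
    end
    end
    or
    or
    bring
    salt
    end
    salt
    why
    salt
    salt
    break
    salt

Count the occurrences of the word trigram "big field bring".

Scanning the 41 overlapping trigram windows for "big field bring":
  position 3–5: big field bring
  position 26–28: big field bring

2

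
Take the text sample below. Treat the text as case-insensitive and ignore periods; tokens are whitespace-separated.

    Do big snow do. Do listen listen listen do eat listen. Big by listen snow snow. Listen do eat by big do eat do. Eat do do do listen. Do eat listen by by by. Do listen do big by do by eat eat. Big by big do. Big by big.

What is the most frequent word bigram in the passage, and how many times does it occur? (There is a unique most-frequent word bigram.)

Bigram frequencies (highest first):
  do eat: 5
  listen do: 4
  big by: 4
  do big: 3
  do do: 3
  do listen: 3
  … (20 more, each ≤ 3)

"do eat", 5 times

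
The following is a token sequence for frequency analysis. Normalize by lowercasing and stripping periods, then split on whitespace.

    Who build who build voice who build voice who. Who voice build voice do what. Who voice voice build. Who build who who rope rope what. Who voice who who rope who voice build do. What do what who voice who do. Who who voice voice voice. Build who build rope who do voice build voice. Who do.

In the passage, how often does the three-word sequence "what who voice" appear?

Scanning the 56 overlapping trigram windows for "what who voice":
  position 15–17: what who voice
  position 26–28: what who voice
  position 38–40: what who voice

3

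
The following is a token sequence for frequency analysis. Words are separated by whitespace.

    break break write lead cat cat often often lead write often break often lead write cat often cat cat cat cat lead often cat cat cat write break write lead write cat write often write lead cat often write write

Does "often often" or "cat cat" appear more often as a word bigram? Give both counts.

"cat cat" (6 vs 1)

"often often": 1 occurrence
"cat cat": 6 occurrences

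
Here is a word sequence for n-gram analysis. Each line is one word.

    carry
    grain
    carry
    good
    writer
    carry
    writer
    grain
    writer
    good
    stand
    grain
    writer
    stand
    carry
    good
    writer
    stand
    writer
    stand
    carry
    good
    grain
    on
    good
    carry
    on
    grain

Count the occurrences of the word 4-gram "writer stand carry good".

Scanning the 25 overlapping 4-gram windows for "writer stand carry good":
  position 13–16: writer stand carry good
  position 19–22: writer stand carry good

2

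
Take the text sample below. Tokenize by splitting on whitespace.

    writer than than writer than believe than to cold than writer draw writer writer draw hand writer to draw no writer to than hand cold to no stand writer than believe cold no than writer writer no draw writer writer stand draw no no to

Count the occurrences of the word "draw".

5

Scanning the 45 tokens for "draw":
  position 12: draw
  position 15: draw
  position 19: draw
  position 38: draw
  position 42: draw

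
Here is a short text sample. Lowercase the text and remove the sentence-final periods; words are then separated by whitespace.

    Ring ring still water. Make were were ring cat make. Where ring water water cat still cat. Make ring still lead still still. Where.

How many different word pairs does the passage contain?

21

24 tokens → 23 bigram windows in total.
Repeated bigrams (each contributes count−1 duplicates):
  cat make: 2
  ring still: 2
2 duplicate windows → 23 − 2 = 21 distinct.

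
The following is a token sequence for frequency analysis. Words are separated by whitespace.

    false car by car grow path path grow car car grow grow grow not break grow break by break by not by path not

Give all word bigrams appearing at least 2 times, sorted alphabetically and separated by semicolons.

break by; car grow; grow grow

Bigram counts meeting the condition (at least 2 times):
  break by: 2
  car grow: 2
  grow grow: 2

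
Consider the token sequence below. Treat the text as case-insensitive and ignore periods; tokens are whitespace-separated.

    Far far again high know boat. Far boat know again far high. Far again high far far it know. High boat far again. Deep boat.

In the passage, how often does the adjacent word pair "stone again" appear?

Scanning the 24 overlapping bigram windows for "stone again":
  (none found)

0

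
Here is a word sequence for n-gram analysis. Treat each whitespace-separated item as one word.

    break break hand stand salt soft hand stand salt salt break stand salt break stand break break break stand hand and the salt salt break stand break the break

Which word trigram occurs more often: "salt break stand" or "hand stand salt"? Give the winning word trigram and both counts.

"salt break stand": 3 occurrences
"hand stand salt": 2 occurrences

"salt break stand" (3 vs 2)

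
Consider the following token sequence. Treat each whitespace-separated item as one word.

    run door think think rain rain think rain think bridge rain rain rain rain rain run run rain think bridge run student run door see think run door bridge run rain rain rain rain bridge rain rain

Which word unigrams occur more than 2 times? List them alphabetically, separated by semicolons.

Unigram counts meeting the condition (more than 2 times):
  bridge: 4
  door: 3
  rain: 15
  run: 7
  think: 6

bridge; door; rain; run; think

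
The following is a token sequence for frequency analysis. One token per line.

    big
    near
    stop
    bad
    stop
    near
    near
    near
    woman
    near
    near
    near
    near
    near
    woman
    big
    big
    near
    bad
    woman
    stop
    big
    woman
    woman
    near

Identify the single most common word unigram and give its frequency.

"near", 11 times

Unigram frequencies (highest first):
  near: 11
  woman: 5
  big: 4
  stop: 3
  bad: 2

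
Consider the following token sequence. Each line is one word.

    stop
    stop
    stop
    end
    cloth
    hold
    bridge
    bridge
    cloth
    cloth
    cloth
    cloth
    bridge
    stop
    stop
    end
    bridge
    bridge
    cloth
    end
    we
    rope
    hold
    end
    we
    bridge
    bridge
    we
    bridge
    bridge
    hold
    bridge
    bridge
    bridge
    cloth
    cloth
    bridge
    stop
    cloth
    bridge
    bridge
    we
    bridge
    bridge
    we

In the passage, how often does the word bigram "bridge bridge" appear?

8

Scanning the 44 overlapping bigram windows for "bridge bridge":
  position 7–8: bridge bridge
  position 17–18: bridge bridge
  position 26–27: bridge bridge
  position 29–30: bridge bridge
  position 32–33: bridge bridge
  position 33–34: bridge bridge
  position 40–41: bridge bridge
  position 43–44: bridge bridge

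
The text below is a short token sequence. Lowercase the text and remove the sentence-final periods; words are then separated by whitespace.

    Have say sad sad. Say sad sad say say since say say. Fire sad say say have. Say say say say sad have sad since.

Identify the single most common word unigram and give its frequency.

"say", 12 times

Unigram frequencies (highest first):
  say: 12
  sad: 7
  have: 3
  since: 2
  fire: 1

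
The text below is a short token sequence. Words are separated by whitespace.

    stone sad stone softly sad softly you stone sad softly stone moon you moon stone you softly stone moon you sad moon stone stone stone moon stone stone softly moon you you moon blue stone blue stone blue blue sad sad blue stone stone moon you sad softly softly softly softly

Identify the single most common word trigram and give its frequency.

Trigram frequencies (highest first):
  stone moon you: 3
  softly stone moon: 2
  moon you sad: 2
  moon stone stone: 2
  stone stone moon: 2
  blue stone blue: 2
  … (35 more, each ≤ 2)

"stone moon you", 3 times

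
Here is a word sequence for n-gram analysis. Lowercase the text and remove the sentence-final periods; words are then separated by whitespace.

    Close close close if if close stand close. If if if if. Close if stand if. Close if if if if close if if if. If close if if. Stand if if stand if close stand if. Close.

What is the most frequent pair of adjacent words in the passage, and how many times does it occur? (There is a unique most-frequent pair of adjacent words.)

Bigram frequencies (highest first):
  if if: 12
  if close: 7
  close if: 6
  stand if: 4
  if stand: 3
  close close: 2
  … (2 more, each ≤ 2)

"if if", 12 times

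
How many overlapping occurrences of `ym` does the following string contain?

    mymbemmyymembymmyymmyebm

4

Sliding a length-2 window over the 24 characters (23 positions):
  position 2–3: ym
  position 9–10: ym
  position 14–15: ym
  position 18–19: ym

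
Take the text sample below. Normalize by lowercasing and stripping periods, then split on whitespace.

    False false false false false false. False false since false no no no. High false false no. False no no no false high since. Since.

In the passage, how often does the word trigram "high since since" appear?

Scanning the 23 overlapping trigram windows for "high since since":
  position 23–25: high since since

1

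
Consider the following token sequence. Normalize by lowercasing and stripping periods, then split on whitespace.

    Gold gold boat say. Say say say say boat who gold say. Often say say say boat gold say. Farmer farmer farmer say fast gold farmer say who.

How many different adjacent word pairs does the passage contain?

28 tokens → 27 bigram windows in total.
Repeated bigrams (each contributes count−1 duplicates):
  say say: 6
  farmer farmer: 2
  farmer say: 2
  gold say: 2
  say boat: 2
9 duplicate windows → 27 − 9 = 18 distinct.

18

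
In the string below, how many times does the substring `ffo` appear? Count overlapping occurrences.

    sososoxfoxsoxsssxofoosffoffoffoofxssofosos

3

Sliding a length-3 window over the 42 characters (40 positions):
  position 23–25: ffo
  position 26–28: ffo
  position 29–31: ffo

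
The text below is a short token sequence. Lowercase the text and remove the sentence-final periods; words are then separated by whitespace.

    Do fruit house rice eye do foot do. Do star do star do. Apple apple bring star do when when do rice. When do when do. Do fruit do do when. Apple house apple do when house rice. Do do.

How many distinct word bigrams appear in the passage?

26

40 tokens → 39 bigram windows in total.
Repeated bigrams (each contributes count−1 duplicates):
  do do: 4
  do when: 4
  star do: 3
  when do: 3
  do fruit: 2
  do star: 2
  house rice: 2
13 duplicate windows → 39 − 13 = 26 distinct.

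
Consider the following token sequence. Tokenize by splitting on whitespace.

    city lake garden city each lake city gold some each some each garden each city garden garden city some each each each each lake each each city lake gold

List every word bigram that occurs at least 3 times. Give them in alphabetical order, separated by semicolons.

Bigram counts meeting the condition (at least 3 times):
  each each: 4
  some each: 3

each each; some each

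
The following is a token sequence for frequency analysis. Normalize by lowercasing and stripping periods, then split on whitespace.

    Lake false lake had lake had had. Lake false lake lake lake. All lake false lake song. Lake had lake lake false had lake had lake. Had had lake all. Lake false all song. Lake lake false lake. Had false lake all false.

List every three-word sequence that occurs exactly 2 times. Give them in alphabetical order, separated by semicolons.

all lake false; false lake had; had had lake; lake all lake; lake had had; lake lake false

Trigram counts meeting the condition (exactly 2 times):
  all lake false: 2
  false lake had: 2
  had had lake: 2
  lake all lake: 2
  lake had had: 2
  lake lake false: 2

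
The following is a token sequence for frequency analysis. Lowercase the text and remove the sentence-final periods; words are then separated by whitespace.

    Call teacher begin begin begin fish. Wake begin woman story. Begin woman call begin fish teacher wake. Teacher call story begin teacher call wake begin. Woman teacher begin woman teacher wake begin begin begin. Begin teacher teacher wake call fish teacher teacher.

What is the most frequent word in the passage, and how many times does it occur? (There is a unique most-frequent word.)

Unigram frequencies (highest first):
  begin: 13
  teacher: 10
  call: 5
  wake: 5
  woman: 4
  fish: 3
  … (1 more, each ≤ 2)

"begin", 13 times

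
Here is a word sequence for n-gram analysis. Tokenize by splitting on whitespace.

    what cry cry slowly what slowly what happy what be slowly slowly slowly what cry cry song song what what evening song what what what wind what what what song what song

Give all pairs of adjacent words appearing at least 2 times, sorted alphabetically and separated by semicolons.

Bigram counts meeting the condition (at least 2 times):
  cry cry: 2
  slowly slowly: 2
  slowly what: 3
  song what: 3
  what cry: 2
  what song: 2
  what what: 5

cry cry; slowly slowly; slowly what; song what; what cry; what song; what what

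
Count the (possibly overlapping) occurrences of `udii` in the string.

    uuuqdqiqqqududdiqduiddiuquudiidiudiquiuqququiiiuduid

Sliding a length-4 window over the 52 characters (49 positions):
  position 27–30: udii

1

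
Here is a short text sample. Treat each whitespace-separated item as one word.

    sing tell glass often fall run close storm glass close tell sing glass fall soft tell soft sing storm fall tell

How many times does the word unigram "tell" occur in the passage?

Scanning the 21 tokens for "tell":
  position 2: tell
  position 11: tell
  position 16: tell
  position 21: tell

4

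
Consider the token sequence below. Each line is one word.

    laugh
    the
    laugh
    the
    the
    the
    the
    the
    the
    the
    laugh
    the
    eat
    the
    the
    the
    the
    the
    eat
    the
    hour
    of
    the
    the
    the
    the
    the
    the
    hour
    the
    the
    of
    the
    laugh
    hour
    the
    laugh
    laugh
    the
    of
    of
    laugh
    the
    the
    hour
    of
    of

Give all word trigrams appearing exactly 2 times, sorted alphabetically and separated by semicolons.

laugh the the; the eat the; the hour of; the laugh the; the the hour

Trigram counts meeting the condition (exactly 2 times):
  laugh the the: 2
  the eat the: 2
  the hour of: 2
  the laugh the: 2
  the the hour: 2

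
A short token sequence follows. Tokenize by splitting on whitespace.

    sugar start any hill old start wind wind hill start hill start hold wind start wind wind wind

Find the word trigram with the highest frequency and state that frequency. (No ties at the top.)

Trigram frequencies (highest first):
  start wind wind: 2
  sugar start any: 1
  start any hill: 1
  any hill old: 1
  hill old start: 1
  old start wind: 1
  … (9 more, each ≤ 1)

"start wind wind", 2 times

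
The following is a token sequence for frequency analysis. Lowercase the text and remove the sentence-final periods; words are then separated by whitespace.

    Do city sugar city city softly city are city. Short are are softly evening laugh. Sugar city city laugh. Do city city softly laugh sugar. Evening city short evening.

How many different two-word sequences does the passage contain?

29 tokens → 28 bigram windows in total.
Repeated bigrams (each contributes count−1 duplicates):
  city city: 3
  city short: 2
  city softly: 2
  do city: 2
  laugh sugar: 2
  sugar city: 2
7 duplicate windows → 28 − 7 = 21 distinct.

21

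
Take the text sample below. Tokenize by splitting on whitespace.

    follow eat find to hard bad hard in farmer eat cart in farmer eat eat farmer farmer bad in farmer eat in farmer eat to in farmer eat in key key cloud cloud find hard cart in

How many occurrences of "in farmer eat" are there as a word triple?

Scanning the 35 overlapping trigram windows for "in farmer eat":
  position 8–10: in farmer eat
  position 12–14: in farmer eat
  position 19–21: in farmer eat
  position 22–24: in farmer eat
  position 26–28: in farmer eat

5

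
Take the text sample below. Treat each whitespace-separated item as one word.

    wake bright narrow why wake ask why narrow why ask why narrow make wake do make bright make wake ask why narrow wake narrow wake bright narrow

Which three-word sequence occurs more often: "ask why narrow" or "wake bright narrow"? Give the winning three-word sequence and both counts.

"ask why narrow": 3 occurrences
"wake bright narrow": 2 occurrences

"ask why narrow" (3 vs 2)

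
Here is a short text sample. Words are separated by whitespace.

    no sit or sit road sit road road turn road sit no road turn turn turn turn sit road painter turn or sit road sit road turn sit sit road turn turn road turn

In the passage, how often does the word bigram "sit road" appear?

Scanning the 33 overlapping bigram windows for "sit road":
  position 4–5: sit road
  position 6–7: sit road
  position 18–19: sit road
  position 23–24: sit road
  position 25–26: sit road
  position 29–30: sit road

6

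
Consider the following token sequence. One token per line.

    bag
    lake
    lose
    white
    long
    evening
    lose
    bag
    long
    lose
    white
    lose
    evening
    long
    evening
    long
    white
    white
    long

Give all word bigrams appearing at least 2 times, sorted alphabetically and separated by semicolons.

Bigram counts meeting the condition (at least 2 times):
  evening long: 2
  long evening: 2
  lose white: 2
  white long: 2

evening long; long evening; lose white; white long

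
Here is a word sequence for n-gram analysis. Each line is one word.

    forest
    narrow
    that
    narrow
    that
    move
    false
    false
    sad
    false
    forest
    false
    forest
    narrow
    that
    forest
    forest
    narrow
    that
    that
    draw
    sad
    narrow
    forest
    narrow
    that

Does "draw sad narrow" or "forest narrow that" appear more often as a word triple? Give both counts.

"draw sad narrow": 1 occurrence
"forest narrow that": 4 occurrences

"forest narrow that" (4 vs 1)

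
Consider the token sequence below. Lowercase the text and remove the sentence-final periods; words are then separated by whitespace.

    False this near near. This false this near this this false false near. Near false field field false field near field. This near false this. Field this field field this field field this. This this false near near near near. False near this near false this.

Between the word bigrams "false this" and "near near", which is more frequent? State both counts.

"false this": 4 occurrences
"near near": 5 occurrences

"near near" (5 vs 4)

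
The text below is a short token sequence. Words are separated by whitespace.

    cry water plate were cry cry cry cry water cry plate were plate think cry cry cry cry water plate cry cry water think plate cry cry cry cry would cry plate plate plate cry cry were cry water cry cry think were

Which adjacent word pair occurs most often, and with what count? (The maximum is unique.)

Bigram frequencies (highest first):
  cry cry: 12
  cry water: 5
  plate cry: 3
  water plate: 2
  plate were: 2
  were cry: 2
  … (13 more, each ≤ 2)

"cry cry", 12 times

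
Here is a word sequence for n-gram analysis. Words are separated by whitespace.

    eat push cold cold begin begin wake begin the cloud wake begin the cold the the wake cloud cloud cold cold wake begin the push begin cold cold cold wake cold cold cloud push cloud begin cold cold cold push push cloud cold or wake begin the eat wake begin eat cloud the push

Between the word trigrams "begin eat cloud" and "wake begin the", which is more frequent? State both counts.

"begin eat cloud": 1 occurrence
"wake begin the": 4 occurrences

"wake begin the" (4 vs 1)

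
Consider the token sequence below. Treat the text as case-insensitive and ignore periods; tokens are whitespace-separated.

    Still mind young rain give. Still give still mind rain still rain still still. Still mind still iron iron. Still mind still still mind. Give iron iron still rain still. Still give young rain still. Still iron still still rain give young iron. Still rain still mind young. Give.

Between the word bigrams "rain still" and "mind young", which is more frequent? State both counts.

"rain still": 5 occurrences
"mind young": 2 occurrences

"rain still" (5 vs 2)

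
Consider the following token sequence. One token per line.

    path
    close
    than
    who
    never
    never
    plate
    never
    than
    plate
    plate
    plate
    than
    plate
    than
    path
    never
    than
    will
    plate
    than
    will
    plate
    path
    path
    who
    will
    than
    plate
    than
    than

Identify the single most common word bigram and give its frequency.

"plate than", 4 times

Bigram frequencies (highest first):
  plate than: 4
  than plate: 3
  never than: 2
  plate plate: 2
  than will: 2
  will plate: 2
  … (15 more, each ≤ 1)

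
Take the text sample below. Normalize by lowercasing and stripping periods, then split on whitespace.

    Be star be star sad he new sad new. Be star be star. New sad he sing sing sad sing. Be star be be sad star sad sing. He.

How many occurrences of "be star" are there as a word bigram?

Scanning the 28 overlapping bigram windows for "be star":
  position 1–2: be star
  position 3–4: be star
  position 10–11: be star
  position 12–13: be star
  position 21–22: be star

5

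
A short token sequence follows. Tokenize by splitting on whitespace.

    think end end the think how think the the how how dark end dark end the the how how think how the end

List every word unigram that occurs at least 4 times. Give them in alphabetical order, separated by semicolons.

end; how; the; think

Unigram counts meeting the condition (at least 4 times):
  end: 5
  how: 6
  the: 6
  think: 4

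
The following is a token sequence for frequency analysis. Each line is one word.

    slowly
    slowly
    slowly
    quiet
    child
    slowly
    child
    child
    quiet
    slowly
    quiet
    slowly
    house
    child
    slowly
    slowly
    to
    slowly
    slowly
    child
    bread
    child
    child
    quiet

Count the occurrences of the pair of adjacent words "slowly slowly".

Scanning the 23 overlapping bigram windows for "slowly slowly":
  position 1–2: slowly slowly
  position 2–3: slowly slowly
  position 15–16: slowly slowly
  position 18–19: slowly slowly

4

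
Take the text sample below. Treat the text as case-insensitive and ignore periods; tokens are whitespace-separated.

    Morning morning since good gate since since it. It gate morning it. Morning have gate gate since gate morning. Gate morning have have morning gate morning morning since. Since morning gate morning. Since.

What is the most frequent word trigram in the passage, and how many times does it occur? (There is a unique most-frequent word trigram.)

"morning gate morning", 3 times

Trigram frequencies (highest first):
  morning gate morning: 3
  morning morning since: 2
  morning since good: 1
  since good gate: 1
  good gate since: 1
  gate since since: 1
  … (22 more, each ≤ 1)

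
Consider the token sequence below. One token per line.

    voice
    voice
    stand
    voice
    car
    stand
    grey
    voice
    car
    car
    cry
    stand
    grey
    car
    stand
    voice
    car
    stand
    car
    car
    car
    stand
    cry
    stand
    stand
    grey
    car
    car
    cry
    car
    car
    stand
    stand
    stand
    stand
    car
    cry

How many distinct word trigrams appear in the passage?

37 tokens → 35 trigram windows in total.
Repeated trigrams (each contributes count−1 duplicates):
  car car cry: 2
  car car stand: 2
  stand grey car: 2
  stand stand stand: 2
  stand voice car: 2
  voice car stand: 2
6 duplicate windows → 35 − 6 = 29 distinct.

29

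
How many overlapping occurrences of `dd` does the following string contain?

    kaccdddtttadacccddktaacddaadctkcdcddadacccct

Sliding a length-2 window over the 44 characters (43 positions):
  position 5–6: dd
  position 6–7: dd
  position 17–18: dd
  position 24–25: dd
  position 35–36: dd

5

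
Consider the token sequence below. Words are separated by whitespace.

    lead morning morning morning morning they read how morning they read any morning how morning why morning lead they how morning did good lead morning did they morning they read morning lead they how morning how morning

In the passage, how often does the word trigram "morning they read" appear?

3

Scanning the 35 overlapping trigram windows for "morning they read":
  position 5–7: morning they read
  position 9–11: morning they read
  position 28–30: morning they read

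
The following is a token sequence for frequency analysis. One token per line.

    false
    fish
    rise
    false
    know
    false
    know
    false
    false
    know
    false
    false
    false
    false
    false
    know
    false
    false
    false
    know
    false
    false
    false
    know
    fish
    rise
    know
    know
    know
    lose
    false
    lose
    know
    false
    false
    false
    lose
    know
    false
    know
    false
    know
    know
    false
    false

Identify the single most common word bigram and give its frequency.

Bigram frequencies (highest first):
  false false: 12
  know false: 9
  false know: 8
  know know: 3
  fish rise: 2
  false lose: 2
  … (7 more, each ≤ 2)

"false false", 12 times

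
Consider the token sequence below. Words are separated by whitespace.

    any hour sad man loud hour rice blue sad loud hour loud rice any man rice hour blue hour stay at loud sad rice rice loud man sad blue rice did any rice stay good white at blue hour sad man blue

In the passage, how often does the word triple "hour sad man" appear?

2

Scanning the 40 overlapping trigram windows for "hour sad man":
  position 2–4: hour sad man
  position 39–41: hour sad man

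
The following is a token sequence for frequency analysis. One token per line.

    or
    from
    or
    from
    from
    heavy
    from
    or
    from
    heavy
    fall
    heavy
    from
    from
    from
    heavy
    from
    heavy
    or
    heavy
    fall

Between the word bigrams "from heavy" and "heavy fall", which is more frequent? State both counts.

"from heavy" (4 vs 2)

"from heavy": 4 occurrences
"heavy fall": 2 occurrences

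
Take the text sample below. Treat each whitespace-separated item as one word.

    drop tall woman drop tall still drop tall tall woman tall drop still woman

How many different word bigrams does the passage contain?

10

14 tokens → 13 bigram windows in total.
Repeated bigrams (each contributes count−1 duplicates):
  drop tall: 3
  tall woman: 2
3 duplicate windows → 13 − 3 = 10 distinct.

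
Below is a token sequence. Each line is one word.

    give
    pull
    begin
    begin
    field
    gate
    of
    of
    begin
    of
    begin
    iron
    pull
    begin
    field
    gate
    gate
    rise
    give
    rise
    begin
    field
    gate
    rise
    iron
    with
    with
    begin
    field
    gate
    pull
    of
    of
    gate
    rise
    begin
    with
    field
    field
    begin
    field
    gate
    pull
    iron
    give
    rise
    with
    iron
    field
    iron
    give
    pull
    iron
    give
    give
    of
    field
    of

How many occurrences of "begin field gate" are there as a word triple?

Scanning the 56 overlapping trigram windows for "begin field gate":
  position 4–6: begin field gate
  position 14–16: begin field gate
  position 21–23: begin field gate
  position 28–30: begin field gate
  position 40–42: begin field gate

5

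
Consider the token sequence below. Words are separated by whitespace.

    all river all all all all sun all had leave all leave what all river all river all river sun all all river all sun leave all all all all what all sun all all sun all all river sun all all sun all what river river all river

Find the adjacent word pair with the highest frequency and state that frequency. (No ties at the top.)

Bigram frequencies (highest first):
  all all: 10
  all river: 7
  sun all: 6
  river all: 5
  all sun: 5
  leave all: 2
  … (10 more, each ≤ 2)

"all all", 10 times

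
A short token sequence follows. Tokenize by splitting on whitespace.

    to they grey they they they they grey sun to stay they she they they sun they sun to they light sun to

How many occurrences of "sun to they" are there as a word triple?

1

Scanning the 21 overlapping trigram windows for "sun to they":
  position 18–20: sun to they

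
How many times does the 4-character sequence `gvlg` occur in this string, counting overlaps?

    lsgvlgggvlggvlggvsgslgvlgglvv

Sliding a length-4 window over the 29 characters (26 positions):
  position 3–6: gvlg
  position 8–11: gvlg
  position 12–15: gvlg
  position 22–25: gvlg

4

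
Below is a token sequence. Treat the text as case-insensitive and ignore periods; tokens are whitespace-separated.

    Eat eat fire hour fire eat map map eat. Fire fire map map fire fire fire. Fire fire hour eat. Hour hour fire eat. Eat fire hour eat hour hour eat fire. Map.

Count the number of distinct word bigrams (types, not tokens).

33 tokens → 32 bigram windows in total.
Repeated bigrams (each contributes count−1 duplicates):
  fire fire: 5
  eat fire: 4
  fire hour: 3
  hour eat: 3
  eat eat: 2
  eat hour: 2
  fire eat: 2
  fire map: 2
  … (3 more repeated)
18 duplicate windows → 32 − 18 = 14 distinct.

14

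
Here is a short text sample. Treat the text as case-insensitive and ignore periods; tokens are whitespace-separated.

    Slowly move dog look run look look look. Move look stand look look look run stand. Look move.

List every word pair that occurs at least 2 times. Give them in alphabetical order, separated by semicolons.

Bigram counts meeting the condition (at least 2 times):
  look look: 4
  look move: 2
  look run: 2
  stand look: 2

look look; look move; look run; stand look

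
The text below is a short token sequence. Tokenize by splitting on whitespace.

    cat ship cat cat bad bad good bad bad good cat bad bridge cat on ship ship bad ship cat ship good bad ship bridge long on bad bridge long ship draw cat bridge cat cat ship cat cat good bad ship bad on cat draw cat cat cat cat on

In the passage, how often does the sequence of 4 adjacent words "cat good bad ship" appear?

Scanning the 48 overlapping 4-gram windows for "cat good bad ship":
  position 39–42: cat good bad ship

1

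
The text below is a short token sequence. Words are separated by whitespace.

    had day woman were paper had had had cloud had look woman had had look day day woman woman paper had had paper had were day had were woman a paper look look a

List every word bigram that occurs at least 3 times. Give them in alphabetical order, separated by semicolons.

Bigram counts meeting the condition (at least 3 times):
  had had: 4
  paper had: 3

had had; paper had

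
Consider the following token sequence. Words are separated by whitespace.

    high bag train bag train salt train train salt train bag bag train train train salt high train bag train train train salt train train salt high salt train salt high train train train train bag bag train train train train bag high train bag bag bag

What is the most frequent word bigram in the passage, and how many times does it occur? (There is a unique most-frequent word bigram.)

"train train", 12 times

Bigram frequencies (highest first):
  train train: 12
  train bag: 6
  train salt: 6
  bag train: 5
  salt train: 4
  bag bag: 4
  … (5 more, each ≤ 3)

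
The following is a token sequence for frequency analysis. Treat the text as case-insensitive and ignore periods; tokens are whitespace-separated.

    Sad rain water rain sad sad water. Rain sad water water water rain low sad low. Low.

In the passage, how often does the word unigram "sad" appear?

Scanning the 17 tokens for "sad":
  position 1: sad
  position 5: sad
  position 6: sad
  position 9: sad
  position 15: sad

5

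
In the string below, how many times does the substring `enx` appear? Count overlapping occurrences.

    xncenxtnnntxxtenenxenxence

Sliding a length-3 window over the 26 characters (24 positions):
  position 4–6: enx
  position 17–19: enx
  position 20–22: enx

3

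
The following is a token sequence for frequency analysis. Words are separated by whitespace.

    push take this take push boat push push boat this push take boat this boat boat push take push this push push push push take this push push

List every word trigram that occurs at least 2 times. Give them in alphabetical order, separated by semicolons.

push push push; push take this; this push push

Trigram counts meeting the condition (at least 2 times):
  push push push: 2
  push take this: 2
  this push push: 2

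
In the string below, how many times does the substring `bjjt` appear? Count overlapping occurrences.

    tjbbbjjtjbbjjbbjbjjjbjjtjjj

Sliding a length-4 window over the 27 characters (24 positions):
  position 5–8: bjjt
  position 21–24: bjjt

2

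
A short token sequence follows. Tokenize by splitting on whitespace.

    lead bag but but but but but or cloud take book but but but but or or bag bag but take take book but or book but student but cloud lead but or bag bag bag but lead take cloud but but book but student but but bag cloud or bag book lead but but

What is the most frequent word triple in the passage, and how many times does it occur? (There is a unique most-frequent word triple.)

Trigram frequencies (highest first):
  but but but: 5
  but but or: 2
  take book but: 2
  or bag bag: 2
  bag bag but: 2
  book but student: 2
  … (37 more, each ≤ 2)

"but but but", 5 times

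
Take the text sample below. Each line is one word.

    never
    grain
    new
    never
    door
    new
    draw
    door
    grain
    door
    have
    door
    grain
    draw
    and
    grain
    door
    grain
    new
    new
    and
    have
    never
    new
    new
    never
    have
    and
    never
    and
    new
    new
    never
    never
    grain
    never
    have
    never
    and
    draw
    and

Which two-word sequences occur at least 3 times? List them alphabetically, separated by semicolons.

Bigram counts meeting the condition (at least 3 times):
  door grain: 3
  new never: 3
  new new: 3

door grain; new never; new new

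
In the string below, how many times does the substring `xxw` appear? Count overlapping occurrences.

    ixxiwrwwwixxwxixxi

1

Sliding a length-3 window over the 18 characters (16 positions):
  position 11–13: xxw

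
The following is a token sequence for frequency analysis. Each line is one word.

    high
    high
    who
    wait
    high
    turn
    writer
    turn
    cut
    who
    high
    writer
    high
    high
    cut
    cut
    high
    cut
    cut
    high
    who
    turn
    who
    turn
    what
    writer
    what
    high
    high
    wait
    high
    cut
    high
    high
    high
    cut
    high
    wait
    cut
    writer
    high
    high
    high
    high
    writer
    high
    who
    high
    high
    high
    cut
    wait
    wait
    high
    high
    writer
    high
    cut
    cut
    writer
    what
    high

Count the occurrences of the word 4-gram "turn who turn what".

1

Scanning the 59 overlapping 4-gram windows for "turn who turn what":
  position 22–25: turn who turn what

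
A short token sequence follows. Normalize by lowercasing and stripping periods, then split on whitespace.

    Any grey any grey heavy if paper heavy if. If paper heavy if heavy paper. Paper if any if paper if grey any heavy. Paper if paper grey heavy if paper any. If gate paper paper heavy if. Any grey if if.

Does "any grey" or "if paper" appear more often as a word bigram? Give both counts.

"if paper" (5 vs 3)

"any grey": 3 occurrences
"if paper": 5 occurrences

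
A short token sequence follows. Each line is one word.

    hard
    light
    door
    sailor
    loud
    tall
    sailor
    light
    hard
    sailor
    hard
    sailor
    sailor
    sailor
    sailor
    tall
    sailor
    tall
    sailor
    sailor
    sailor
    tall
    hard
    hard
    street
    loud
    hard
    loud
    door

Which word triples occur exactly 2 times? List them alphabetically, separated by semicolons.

sailor sailor tall; sailor tall sailor

Trigram counts meeting the condition (exactly 2 times):
  sailor sailor tall: 2
  sailor tall sailor: 2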